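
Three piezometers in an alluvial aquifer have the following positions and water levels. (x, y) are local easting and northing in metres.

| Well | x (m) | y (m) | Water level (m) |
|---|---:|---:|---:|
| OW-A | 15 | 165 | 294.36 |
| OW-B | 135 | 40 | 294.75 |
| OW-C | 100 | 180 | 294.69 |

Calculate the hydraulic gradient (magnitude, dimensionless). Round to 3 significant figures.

Three-point gradient (reference OW-A): Δ to OW-B = (120, -125, +0.39), Δ to OW-C = (85, 15, +0.33).
∂h/∂x = +0.003791, ∂h/∂y = +0.0005191 (det = 12425).
|∇h| = √(0.003791² + 0.0005191²) = 0.003826

0.00383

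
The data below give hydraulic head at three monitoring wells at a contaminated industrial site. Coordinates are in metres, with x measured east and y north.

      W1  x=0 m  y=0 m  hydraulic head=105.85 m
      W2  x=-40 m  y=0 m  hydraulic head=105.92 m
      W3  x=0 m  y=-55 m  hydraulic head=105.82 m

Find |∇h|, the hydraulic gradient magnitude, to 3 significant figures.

∂h/∂x = (105.92 − 105.85) / (-40 − 0) = -0.001750
∂h/∂y = (105.82 − 105.85) / (-55 − 0) = +0.0005455
|∇h| = √(-0.001750² + 0.0005455²) = 0.001833

0.00183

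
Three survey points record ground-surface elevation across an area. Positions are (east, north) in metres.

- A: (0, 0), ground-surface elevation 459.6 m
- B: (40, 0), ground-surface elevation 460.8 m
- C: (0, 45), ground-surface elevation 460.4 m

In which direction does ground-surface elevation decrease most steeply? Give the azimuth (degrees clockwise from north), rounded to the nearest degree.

239°

∂z/∂x = (460.8 − 459.6) / (40 − 0) = +0.03000
∂z/∂y = (460.4 − 459.6) / (45 − 0) = +0.01778
Steepest decrease is along −∇f: components (-0.03000 E, -0.01778 N).
Azimuth = atan2(-0.03000, -0.01778) = 239.3° ≈ 239°.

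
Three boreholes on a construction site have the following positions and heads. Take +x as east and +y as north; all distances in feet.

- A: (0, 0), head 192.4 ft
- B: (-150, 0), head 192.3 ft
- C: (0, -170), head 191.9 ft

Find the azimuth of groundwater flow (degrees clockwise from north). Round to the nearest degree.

193°

∂h/∂x = (192.3 − 192.4) / (-150 − 0) = +0.0006667
∂h/∂y = (191.9 − 192.4) / (-170 − 0) = +0.002941
Flow direction (−∇h) has components (-0.0006667 E, -0.002941 N).
Azimuth = atan2(E, N) = atan2(-0.0006667, -0.002941) = 192.8° ≈ 193°.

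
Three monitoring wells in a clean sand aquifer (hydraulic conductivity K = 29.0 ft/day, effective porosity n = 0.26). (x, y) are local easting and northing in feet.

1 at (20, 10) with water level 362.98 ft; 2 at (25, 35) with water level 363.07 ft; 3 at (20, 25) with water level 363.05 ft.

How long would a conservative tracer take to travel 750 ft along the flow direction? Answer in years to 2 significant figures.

Taking 1 as reference: 2−1 = (5, 25, +0.09); 3−1 = (0, 15, +0.07).
Determinant of the coordinate differences = 5·15 − 0·25 = 75.
∂h/∂x = [(+0.09)·15 − (+0.07)·25] / 75 = -0.005333
∂h/∂y = [5·(+0.07) − 0·(+0.09)] / 75 = +0.004667
|∇h| = √(-0.005333² + 0.004667²) = 0.007087
Seepage velocity v = K·i/n = 29.0 × 0.007087 / 0.26 = 0.7905 ft/day.
t = 750 / 0.7905 = 948.8 days = 2.6 years.

2.6 years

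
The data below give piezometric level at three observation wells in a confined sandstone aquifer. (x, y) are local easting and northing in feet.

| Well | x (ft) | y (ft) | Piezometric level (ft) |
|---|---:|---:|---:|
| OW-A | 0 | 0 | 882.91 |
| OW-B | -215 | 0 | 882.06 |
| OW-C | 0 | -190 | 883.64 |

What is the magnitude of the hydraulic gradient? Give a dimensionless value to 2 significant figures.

0.0055

∂h/∂x = (882.06 − 882.91) / (-215 − 0) = +0.003953
∂h/∂y = (883.64 − 882.91) / (-190 − 0) = -0.003842
|∇h| = √(0.003953² + -0.003842²) = 0.005512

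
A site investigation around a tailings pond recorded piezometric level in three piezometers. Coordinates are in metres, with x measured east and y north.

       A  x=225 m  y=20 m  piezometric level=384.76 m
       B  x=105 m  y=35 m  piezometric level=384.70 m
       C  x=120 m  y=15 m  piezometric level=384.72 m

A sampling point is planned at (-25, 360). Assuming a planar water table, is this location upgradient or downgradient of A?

Three-point gradient (reference A): Δ to B = (-120, 15, -0.06), Δ to C = (-105, -5, -0.04).
∂h/∂x = +0.0004138, ∂h/∂y = -0.0006897 (det = 2175).
Head at (-25, 360) = 384.76 + (+0.0004138)·(-250) + (-0.0006897)·(340) = 384.42 m.
That is lower than the 384.76 m at A, so the point is downgradient.

downgradient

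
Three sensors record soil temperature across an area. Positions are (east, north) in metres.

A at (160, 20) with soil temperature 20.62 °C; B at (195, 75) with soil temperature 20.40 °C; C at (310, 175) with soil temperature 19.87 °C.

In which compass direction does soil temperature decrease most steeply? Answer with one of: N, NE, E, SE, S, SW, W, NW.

Taking A as reference: B−A = (35, 55, -0.22); C−A = (150, 155, -0.75).
Determinant of the coordinate differences = 35·155 − 150·55 = -2825.
∂T/∂x = [(-0.22)·155 − (-0.75)·55] / -2825 = -0.002531
∂T/∂y = [35·(-0.75) − 150·(-0.22)] / -2825 = -0.002389
Steepest decrease is along −∇f = (+0.002531 E, +0.002389 N) → northeast.

NE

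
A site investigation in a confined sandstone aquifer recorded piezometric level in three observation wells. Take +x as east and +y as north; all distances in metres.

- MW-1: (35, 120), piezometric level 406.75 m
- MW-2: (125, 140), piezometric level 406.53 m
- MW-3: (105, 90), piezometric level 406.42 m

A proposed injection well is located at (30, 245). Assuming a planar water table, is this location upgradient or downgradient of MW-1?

upgradient

With h = a·x + b·y + c and MW-1 as origin, the differences give:
  90·a + 20·b = -0.22
  70·a + (-30)·b = -0.33
Eliminate b (×(-30) and ×20, subtract): -4100·a = 13.200 → a = ∂h/∂x = -0.003220
Back-substitute: b = ∂h/∂y = +0.003488.
Head at (30, 245) = 406.75 + (-0.003220)·(-5) + (+0.003488)·(125) = 407.20 m.
That is higher than the 406.75 m at MW-1, so the point is upgradient.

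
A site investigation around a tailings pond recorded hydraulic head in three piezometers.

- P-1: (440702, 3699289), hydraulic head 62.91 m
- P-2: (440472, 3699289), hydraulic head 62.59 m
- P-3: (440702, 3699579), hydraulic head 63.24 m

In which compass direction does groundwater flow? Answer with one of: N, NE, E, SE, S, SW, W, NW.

∂h/∂x = (62.59 − 62.91) / (440472 − 440702) = +0.001391
∂h/∂y = (63.24 − 62.91) / (3699579 − 3699289) = +0.001138
Flow = −∇h = (-0.001391 east, -0.001138 north), which points southwest.

SW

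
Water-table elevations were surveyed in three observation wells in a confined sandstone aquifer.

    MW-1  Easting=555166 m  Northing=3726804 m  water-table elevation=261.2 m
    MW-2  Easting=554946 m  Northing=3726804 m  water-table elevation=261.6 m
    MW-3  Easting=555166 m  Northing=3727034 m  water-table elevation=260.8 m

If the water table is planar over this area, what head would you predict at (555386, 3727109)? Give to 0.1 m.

260.3 m

∂h/∂x = (261.6 − 261.2) / (554946 − 555166) = -0.001818
∂h/∂y = (260.8 − 261.2) / (3727034 − 3726804) = -0.001739
h(555386, 3727109) = 261.2 + (-0.001818)·(220) + (-0.001739)·(305) = 261.2 -0.400 -0.530 = 260.270 m.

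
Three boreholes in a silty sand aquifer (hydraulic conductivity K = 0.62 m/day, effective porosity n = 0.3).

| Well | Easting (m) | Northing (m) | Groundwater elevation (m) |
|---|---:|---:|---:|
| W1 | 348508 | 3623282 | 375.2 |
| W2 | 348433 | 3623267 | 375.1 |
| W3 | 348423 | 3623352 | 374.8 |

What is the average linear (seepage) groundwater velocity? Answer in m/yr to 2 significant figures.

Differences from W1: to W2 (Δx, Δy, Δh) = (-75, -15, -0.1); to W3 = (-85, 70, -0.4).
Determinant of the coordinate differences = (-75)·70 − (-85)·(-15) = -6525.
∂h/∂x = [(-0.1)·70 − (-0.4)·(-15)] / -6525 = +0.001992
∂h/∂y = [(-75)·(-0.4) − (-85)·(-0.1)] / -6525 = -0.003295
|∇h| = √(0.001992² + -0.003295²) = 0.00385
Seepage velocity v = K·i/n = 0.62 × 0.00385 / 0.3 = 0.007957 m/day = 2.906 m/yr.

2.9 m/yr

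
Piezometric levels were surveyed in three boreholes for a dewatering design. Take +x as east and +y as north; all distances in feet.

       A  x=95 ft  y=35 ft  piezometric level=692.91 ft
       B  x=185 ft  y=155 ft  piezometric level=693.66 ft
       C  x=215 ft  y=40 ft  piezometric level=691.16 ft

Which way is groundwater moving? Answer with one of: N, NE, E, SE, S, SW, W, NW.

SE

Three-point gradient (reference A): Δ to B = (90, 120, +0.75), Δ to C = (120, 5, -1.75).
∂h/∂x = -0.01532, ∂h/∂y = +0.01774 (det = -13950).
Flow = −∇h = (+0.01532 east, -0.01774 north), which points southeast.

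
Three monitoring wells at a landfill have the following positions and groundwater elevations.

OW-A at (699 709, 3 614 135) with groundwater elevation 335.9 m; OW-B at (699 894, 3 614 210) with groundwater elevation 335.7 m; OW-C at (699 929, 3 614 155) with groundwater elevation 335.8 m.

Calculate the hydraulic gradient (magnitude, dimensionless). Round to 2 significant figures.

0.0020

Taking OW-A as reference: OW-B−OW-A = (185, 75, -0.2); OW-C−OW-A = (220, 20, -0.1).
Solve a·Δx + b·Δy = Δh: det = 185·20 − 220·75 = -12800.
∂h/∂x = [(-0.2)·20 − (-0.1)·75] / -12800 = -0.0002734
∂h/∂y = [185·(-0.1) − 220·(-0.2)] / -12800 = -0.001992
|∇h| = √(-0.0002734² + -0.001992²) = 0.002011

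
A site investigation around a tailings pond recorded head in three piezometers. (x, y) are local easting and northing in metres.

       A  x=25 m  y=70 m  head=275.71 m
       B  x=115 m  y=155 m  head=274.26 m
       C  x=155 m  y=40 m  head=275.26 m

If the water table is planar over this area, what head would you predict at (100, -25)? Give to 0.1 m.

Taking A as reference: B−A = (90, 85, -1.45); C−A = (130, -30, -0.45).
Solve a·Δx + b·Δy = Δh: det = 90·(-30) − 130·85 = -13750.
∂h/∂x = [(-1.45)·(-30) − (-0.45)·85] / -13750 = -0.005945
∂h/∂y = [90·(-0.45) − 130·(-1.45)] / -13750 = -0.01076
h(100, -25) = 275.71 + (-0.005945)·(75) + (-0.01076)·(-95) = 275.71 -0.446 +1.023 = 276.287 m.

276.3 m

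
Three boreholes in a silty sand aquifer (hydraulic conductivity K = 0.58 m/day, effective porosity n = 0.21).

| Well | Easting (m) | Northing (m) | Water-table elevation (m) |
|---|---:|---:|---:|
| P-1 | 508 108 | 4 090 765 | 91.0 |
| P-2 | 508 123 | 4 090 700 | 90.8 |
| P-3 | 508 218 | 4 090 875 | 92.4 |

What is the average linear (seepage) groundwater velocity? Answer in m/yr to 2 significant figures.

9.3 m/yr

Differences from P-1: to P-2 (Δx, Δy, Δh) = (15, -65, -0.2); to P-3 = (110, 110, +1.4).
Solve a·Δx + b·Δy = Δh: det = 15·110 − 110·(-65) = 8800.
∂h/∂x = [(-0.2)·110 − (+1.4)·(-65)] / 8800 = +0.007841
∂h/∂y = [15·(+1.4) − 110·(-0.2)] / 8800 = +0.004886
|∇h| = √(0.007841² + 0.004886²) = 0.009239
Seepage velocity v = K·i/n = 0.58 × 0.009239 / 0.21 = 0.02552 m/day = 9.321 m/yr.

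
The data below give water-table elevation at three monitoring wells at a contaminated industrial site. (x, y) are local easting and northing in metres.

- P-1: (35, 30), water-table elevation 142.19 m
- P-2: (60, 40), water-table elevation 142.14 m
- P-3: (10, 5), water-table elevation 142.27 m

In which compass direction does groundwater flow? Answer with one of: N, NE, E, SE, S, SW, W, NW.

NE

With h = a·x + b·y + c and P-1 as origin, the differences give:
  25·a + 10·b = -0.05
  (-25)·a + (-25)·b = +0.08
Eliminate b (×(-25) and ×10, subtract): -375·a = 0.450 → a = ∂h/∂x = -0.001200
Back-substitute: b = ∂h/∂y = -0.002000.
Flow = −∇h = (+0.001200 east, +0.002000 north), which points northeast.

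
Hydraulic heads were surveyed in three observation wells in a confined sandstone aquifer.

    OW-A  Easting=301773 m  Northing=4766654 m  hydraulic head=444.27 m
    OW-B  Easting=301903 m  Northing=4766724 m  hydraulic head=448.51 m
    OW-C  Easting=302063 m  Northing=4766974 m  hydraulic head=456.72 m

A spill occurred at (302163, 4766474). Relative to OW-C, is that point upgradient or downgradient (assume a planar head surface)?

downgradient

Differences from OW-A: to OW-B (Δx, Δy, Δh) = (130, 70, +4.24); to OW-C = (290, 320, +12.45).
Solve a·Δx + b·Δy = Δh: det = 130·320 − 290·70 = 21300.
∂h/∂x = [(+4.24)·320 − (+12.45)·70] / 21300 = +0.02278
∂h/∂y = [130·(+12.45) − 290·(+4.24)] / 21300 = +0.01826
Head at (302163, 4766474) = 444.27 + (+0.02278)·(390) + (+0.01826)·(-180) = 449.87 m.
That is lower than the 456.72 m at OW-C, so the point is downgradient.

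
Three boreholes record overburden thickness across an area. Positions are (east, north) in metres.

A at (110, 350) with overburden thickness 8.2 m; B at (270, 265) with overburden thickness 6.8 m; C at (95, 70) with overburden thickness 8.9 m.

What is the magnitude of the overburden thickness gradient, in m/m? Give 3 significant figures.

Differences from A: to B (Δx, Δy, Δh) = (160, -85, -1.4); to C = (-15, -280, +0.7).
Solve a·Δx + b·Δy = Δd: det = 160·(-280) − (-15)·(-85) = -46075.
∂d/∂x = [(-1.4)·(-280) − (+0.7)·(-85)] / -46075 = -0.009799
∂d/∂y = [160·(+0.7) − (-15)·(-1.4)] / -46075 = -0.001975
|∇f| = √(-0.009799² + -0.001975²) = 0.009996 m/m

0.01000 m/m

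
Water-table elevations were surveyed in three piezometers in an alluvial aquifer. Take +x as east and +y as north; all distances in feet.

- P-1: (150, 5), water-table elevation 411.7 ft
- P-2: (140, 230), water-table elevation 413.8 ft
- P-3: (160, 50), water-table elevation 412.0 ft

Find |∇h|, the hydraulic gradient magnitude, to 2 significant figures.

Taking P-1 as reference: P-2−P-1 = (-10, 225, +2.1); P-3−P-1 = (10, 45, +0.3).
Solve a·Δx + b·Δy = Δh: det = (-10)·45 − 10·225 = -2700.
∂h/∂x = [(+2.1)·45 − (+0.3)·225] / -2700 = -0.010000
∂h/∂y = [(-10)·(+0.3) − 10·(+2.1)] / -2700 = +0.008889
|∇h| = √(-0.010000² + 0.008889²) = 0.01338

0.013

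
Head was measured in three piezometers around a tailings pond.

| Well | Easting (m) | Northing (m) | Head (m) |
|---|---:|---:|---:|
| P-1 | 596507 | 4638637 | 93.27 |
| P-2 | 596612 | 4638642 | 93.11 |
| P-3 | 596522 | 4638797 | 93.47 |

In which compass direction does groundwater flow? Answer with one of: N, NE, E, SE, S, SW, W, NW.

SE

Differences from P-1: to P-2 (Δx, Δy, Δh) = (105, 5, -0.16); to P-3 = (15, 160, +0.20).
Solve a·Δx + b·Δy = Δh: det = 105·160 − 15·5 = 16725.
∂h/∂x = [(-0.16)·160 − (+0.20)·5] / 16725 = -0.001590
∂h/∂y = [105·(+0.20) − 15·(-0.16)] / 16725 = +0.001399
Flow = −∇h = (+0.001590 east, -0.001399 north), which points southeast.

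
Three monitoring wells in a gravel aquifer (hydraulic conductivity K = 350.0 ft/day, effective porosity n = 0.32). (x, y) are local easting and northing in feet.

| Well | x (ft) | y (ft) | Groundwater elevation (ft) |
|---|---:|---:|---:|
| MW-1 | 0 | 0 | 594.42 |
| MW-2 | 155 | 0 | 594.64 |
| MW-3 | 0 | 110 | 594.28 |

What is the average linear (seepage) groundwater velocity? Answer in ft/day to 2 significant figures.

2.1 ft/day

∂h/∂x = (594.64 − 594.42) / (155 − 0) = +0.001419
∂h/∂y = (594.28 − 594.42) / (110 − 0) = -0.001273
|∇h| = √(0.001419² + -0.001273²) = 0.001906
Seepage velocity v = K·i/n = 350.0 × 0.001906 / 0.32 = 2.085 ft/day.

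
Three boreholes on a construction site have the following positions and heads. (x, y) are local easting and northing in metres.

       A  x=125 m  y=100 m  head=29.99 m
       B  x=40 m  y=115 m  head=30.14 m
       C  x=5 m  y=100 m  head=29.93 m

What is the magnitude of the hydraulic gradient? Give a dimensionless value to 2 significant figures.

Differences from A: to B (Δx, Δy, Δh) = (-85, 15, +0.15); to C = (-120, 0, -0.06).
Solve a·Δx + b·Δy = Δh: det = (-85)·0 − (-120)·15 = 1800.
∂h/∂x = [(+0.15)·0 − (-0.06)·15] / 1800 = +0.0005000
∂h/∂y = [(-85)·(-0.06) − (-120)·(+0.15)] / 1800 = +0.01283
|∇h| = √(0.0005000² + 0.01283²) = 0.01284

0.013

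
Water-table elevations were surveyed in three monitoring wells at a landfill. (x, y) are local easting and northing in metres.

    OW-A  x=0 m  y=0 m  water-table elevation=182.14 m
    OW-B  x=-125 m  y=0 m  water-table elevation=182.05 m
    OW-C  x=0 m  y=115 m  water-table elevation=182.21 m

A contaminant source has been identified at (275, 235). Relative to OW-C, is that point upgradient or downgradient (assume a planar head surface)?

upgradient

∂h/∂x = (182.05 − 182.14) / (-125 − 0) = +0.0007200
∂h/∂y = (182.21 − 182.14) / (115 − 0) = +0.0006087
Head at (275, 235) = 182.14 + (+0.0007200)·(275) + (+0.0006087)·(235) = 182.48 m.
That is higher than the 182.21 m at OW-C, so the point is upgradient.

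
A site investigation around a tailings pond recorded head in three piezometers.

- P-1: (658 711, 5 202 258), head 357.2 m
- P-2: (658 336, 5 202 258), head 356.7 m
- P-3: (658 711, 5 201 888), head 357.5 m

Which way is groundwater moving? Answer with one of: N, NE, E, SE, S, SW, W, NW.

∂h/∂x = (356.7 − 357.2) / (658336 − 658711) = +0.001333
∂h/∂y = (357.5 − 357.2) / (5201888 − 5202258) = -0.0008108
Flow = −∇h = (-0.001333 east, +0.0008108 north), which points northwest.

NW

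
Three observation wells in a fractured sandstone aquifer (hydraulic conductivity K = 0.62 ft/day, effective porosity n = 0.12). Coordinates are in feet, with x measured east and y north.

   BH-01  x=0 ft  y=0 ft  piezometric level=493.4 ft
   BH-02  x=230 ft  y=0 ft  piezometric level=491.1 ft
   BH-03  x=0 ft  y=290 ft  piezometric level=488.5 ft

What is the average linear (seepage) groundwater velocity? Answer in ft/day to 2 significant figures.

0.10 ft/day

∂h/∂x = (491.1 − 493.4) / (230 − 0) = -0.010000
∂h/∂y = (488.5 − 493.4) / (290 − 0) = -0.01690
|∇h| = √(-0.010000² + -0.01690²) = 0.01964
Seepage velocity v = K·i/n = 0.62 × 0.01964 / 0.12 = 0.1015 ft/day.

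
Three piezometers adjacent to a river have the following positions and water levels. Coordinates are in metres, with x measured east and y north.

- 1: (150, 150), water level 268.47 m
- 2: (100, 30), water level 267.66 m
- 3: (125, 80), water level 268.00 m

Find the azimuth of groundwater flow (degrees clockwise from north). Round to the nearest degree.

Differences from 1: to 2 (Δx, Δy, Δh) = (-50, -120, -0.81); to 3 = (-25, -70, -0.47).
Determinant of the coordinate differences = (-50)·(-70) − (-25)·(-120) = 500.
∂h/∂x = [(-0.81)·(-70) − (-0.47)·(-120)] / 500 = +0.0006000
∂h/∂y = [(-50)·(-0.47) − (-25)·(-0.81)] / 500 = +0.006500
Flow direction (−∇h) has components (-0.0006000 E, -0.006500 N).
Azimuth = atan2(E, N) = atan2(-0.0006000, -0.006500) = 185.3° ≈ 185°.

185°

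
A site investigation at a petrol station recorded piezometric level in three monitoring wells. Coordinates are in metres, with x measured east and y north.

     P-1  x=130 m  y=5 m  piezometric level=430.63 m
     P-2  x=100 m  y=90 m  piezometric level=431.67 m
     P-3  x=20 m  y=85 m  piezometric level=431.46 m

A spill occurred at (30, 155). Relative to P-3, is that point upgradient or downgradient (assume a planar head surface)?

Taking P-1 as reference: P-2−P-1 = (-30, 85, +1.04); P-3−P-1 = (-110, 80, +0.83).
Solve a·Δx + b·Δy = Δh: det = (-30)·80 − (-110)·85 = 6950.
∂h/∂x = [(+1.04)·80 − (+0.83)·85] / 6950 = +0.001820
∂h/∂y = [(-30)·(+0.83) − (-110)·(+1.04)] / 6950 = +0.01288
Head at (30, 155) = 430.63 + (+0.001820)·(-100) + (+0.01288)·(150) = 432.38 m.
That is higher than the 431.46 m at P-3, so the point is upgradient.

upgradient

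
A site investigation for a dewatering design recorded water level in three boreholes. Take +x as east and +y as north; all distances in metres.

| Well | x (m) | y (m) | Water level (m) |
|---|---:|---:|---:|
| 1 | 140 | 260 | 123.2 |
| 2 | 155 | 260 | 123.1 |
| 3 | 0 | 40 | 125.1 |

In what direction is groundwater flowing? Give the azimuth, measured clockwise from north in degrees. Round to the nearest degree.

With h = a·x + b·y + c and 1 as origin, the differences give:
  15·a + 0·b = -0.1
  (-140)·a + (-220)·b = +1.9
Eliminate b (×(-220) and ×0, subtract): -3300·a = 22.00 → a = ∂h/∂x = -0.006667
Back-substitute: b = ∂h/∂y = -0.004394.
Flow direction (−∇h) has components (+0.006667 E, +0.004394 N).
Azimuth = atan2(E, N) = atan2(+0.006667, +0.004394) = 56.6° ≈ 057°.

057°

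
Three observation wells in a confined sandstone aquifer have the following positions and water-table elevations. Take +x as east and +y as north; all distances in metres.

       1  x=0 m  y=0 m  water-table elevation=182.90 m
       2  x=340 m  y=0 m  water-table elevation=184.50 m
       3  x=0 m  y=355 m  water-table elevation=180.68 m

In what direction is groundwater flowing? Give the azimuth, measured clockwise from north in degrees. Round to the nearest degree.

∂h/∂x = (184.50 − 182.90) / (340 − 0) = +0.004706
∂h/∂y = (180.68 − 182.90) / (355 − 0) = -0.006254
Flow direction (−∇h) has components (-0.004706 E, +0.006254 N).
Azimuth = atan2(E, N) = atan2(-0.004706, +0.006254) = 323.0° ≈ 323°.

323°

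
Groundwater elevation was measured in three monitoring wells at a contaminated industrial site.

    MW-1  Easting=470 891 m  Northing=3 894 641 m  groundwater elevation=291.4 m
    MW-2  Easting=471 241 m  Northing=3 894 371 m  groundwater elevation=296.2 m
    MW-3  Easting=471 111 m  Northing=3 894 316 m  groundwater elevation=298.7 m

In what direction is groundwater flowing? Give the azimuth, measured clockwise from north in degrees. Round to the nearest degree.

015°

With h = a·x + b·y + c and MW-1 as origin, the differences give:
  350·a + (-270)·b = +4.8
  220·a + (-325)·b = +7.3
Eliminate b (×(-325) and ×(-270), subtract): -54350·a = 411.00 → a = ∂h/∂x = -0.007562
Back-substitute: b = ∂h/∂y = -0.02758.
Flow direction (−∇h) has components (+0.007562 E, +0.02758 N).
Azimuth = atan2(E, N) = atan2(+0.007562, +0.02758) = 15.3° ≈ 015°.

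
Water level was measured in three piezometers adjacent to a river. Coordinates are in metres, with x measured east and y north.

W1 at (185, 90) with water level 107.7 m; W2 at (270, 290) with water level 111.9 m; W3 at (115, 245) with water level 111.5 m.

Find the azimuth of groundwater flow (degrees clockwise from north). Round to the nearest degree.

170°

Differences from W1: to W2 (Δx, Δy, Δh) = (85, 200, +4.2); to W3 = (-70, 155, +3.8).
Solve a·Δx + b·Δy = Δh: det = 85·155 − (-70)·200 = 27175.
∂h/∂x = [(+4.2)·155 − (+3.8)·200] / 27175 = -0.004011
∂h/∂y = [85·(+3.8) − (-70)·(+4.2)] / 27175 = +0.02270
Flow direction (−∇h) has components (+0.004011 E, -0.02270 N).
Azimuth = atan2(E, N) = atan2(+0.004011, -0.02270) = 170.0° ≈ 170°.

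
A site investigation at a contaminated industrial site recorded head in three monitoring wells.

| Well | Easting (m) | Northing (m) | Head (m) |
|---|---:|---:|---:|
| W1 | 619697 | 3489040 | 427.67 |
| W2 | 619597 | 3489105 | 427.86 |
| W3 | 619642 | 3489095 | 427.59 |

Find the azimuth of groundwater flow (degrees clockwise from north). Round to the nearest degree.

040°

Three-point gradient (reference W1): Δ to W2 = (-100, 65, +0.19), Δ to W3 = (-55, 55, -0.08).
∂h/∂x = -0.008130, ∂h/∂y = -0.009584 (det = -1925).
Flow direction (−∇h) has components (+0.008130 E, +0.009584 N).
Azimuth = atan2(E, N) = atan2(+0.008130, +0.009584) = 40.3° ≈ 040°.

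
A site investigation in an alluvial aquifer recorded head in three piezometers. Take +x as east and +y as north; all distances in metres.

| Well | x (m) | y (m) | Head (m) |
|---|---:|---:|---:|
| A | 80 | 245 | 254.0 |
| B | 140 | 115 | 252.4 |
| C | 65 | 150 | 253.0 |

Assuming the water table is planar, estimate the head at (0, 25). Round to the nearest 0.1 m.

251.8 m

Three-point gradient (reference A): Δ to B = (60, -130, -1.6), Δ to C = (-15, -95, -1.0).
∂h/∂x = -0.002876, ∂h/∂y = +0.01098 (det = -7650).
h(0, 25) = 254.0 + (-0.002876)·(-80) + (+0.01098)·(-220) = 254.0 +0.230 -2.416 = 251.814 m.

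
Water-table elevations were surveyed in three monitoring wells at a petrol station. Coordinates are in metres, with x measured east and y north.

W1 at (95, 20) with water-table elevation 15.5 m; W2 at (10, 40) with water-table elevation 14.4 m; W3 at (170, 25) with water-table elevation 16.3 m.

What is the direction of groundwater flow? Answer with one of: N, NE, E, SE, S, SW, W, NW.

Differences from W1: to W2 (Δx, Δy, Δh) = (-85, 20, -1.1); to W3 = (75, 5, +0.8).
Determinant of the coordinate differences = (-85)·5 − 75·20 = -1925.
∂h/∂x = [(-1.1)·5 − (+0.8)·20] / -1925 = +0.01117
∂h/∂y = [(-85)·(+0.8) − 75·(-1.1)] / -1925 = -0.007532
Flow = −∇h = (-0.01117 east, +0.007532 north), which points northwest.

NW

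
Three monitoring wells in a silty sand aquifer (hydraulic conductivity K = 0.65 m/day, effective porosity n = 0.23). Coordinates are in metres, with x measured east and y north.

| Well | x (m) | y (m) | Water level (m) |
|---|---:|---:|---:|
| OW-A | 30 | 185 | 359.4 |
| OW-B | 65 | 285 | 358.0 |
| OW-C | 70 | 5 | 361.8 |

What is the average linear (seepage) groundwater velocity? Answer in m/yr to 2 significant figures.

14 m/yr

Differences from OW-A: to OW-B (Δx, Δy, Δh) = (35, 100, -1.4); to OW-C = (40, -180, +2.4).
Determinant of the coordinate differences = 35·(-180) − 40·100 = -10300.
∂h/∂x = [(-1.4)·(-180) − (+2.4)·100] / -10300 = -0.001165
∂h/∂y = [35·(+2.4) − 40·(-1.4)] / -10300 = -0.01359
|∇h| = √(-0.001165² + -0.01359²) = 0.01364
Seepage velocity v = K·i/n = 0.65 × 0.01364 / 0.23 = 0.03855 m/day = 14.08 m/yr.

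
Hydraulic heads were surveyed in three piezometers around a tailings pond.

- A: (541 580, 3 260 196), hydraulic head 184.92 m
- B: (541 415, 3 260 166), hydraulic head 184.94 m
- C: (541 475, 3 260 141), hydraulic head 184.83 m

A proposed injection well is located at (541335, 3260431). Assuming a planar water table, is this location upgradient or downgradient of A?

Differences from A: to B (Δx, Δy, Δh) = (-165, -30, +0.02); to C = (-105, -55, -0.09).
Determinant of the coordinate differences = (-165)·(-55) − (-105)·(-30) = 5925.
∂h/∂x = [(+0.02)·(-55) − (-0.09)·(-30)] / 5925 = -0.0006414
∂h/∂y = [(-165)·(-0.09) − (-105)·(+0.02)] / 5925 = +0.002861
Head at (541335, 3260431) = 184.92 + (-0.0006414)·(-245) + (+0.002861)·(235) = 185.75 m.
That is higher than the 184.92 m at A, so the point is upgradient.

upgradient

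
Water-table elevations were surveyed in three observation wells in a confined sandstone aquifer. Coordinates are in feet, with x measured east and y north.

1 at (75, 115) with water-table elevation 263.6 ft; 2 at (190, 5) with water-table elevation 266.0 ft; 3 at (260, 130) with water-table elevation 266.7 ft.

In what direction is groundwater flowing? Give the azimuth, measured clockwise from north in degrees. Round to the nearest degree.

283°

Taking 1 as reference: 2−1 = (115, -110, +2.4); 3−1 = (185, 15, +3.1).
Solve a·Δx + b·Δy = Δh: det = 115·15 − 185·(-110) = 22075.
∂h/∂x = [(+2.4)·15 − (+3.1)·(-110)] / 22075 = +0.01708
∂h/∂y = [115·(+3.1) − 185·(+2.4)] / 22075 = -0.003964
Flow direction (−∇h) has components (-0.01708 E, +0.003964 N).
Azimuth = atan2(E, N) = atan2(-0.01708, +0.003964) = 283.1° ≈ 283°.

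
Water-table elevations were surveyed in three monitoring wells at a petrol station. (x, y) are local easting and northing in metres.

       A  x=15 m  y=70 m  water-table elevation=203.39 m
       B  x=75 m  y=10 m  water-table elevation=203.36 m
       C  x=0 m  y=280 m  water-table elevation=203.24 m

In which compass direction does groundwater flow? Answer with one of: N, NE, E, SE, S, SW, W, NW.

Taking A as reference: B−A = (60, -60, -0.03); C−A = (-15, 210, -0.15).
Determinant of the coordinate differences = 60·210 − (-15)·(-60) = 11700.
∂h/∂x = [(-0.03)·210 − (-0.15)·(-60)] / 11700 = -0.001308
∂h/∂y = [60·(-0.15) − (-15)·(-0.03)] / 11700 = -0.0008077
Flow = −∇h = (+0.001308 east, +0.0008077 north), which points northeast.

NE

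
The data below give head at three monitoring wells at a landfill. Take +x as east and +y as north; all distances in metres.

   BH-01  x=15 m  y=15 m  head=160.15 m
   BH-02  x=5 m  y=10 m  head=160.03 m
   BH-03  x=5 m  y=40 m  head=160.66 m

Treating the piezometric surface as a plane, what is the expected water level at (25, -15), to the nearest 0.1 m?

159.5 m

Three-point gradient (reference BH-01): Δ to BH-02 = (-10, -5, -0.12), Δ to BH-03 = (-10, 25, +0.51).
∂h/∂x = +0.001500, ∂h/∂y = +0.02100 (det = -300).
h(25, -15) = 160.15 + (+0.001500)·(10) + (+0.02100)·(-30) = 160.15 +0.015 -0.630 = 159.535 m.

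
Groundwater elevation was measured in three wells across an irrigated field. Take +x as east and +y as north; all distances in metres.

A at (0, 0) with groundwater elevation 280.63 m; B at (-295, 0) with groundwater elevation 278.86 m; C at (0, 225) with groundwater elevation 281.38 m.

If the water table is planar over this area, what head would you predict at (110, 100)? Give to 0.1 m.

281.6 m

∂h/∂x = (278.86 − 280.63) / (-295 − 0) = +0.006000
∂h/∂y = (281.38 − 280.63) / (225 − 0) = +0.003333
h(110, 100) = 280.63 + (+0.006000)·(110) + (+0.003333)·(100) = 280.63 +0.660 +0.333 = 281.623 m.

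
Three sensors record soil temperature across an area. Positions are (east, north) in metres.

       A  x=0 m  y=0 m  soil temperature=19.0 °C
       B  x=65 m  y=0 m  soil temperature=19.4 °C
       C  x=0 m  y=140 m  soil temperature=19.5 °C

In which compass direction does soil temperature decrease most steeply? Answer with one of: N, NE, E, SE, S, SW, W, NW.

SW

∂T/∂x = (19.4 − 19.0) / (65 − 0) = +0.006154
∂T/∂y = (19.5 − 19.0) / (140 − 0) = +0.003571
Steepest decrease is along −∇f = (-0.006154 E, -0.003571 N) → southwest.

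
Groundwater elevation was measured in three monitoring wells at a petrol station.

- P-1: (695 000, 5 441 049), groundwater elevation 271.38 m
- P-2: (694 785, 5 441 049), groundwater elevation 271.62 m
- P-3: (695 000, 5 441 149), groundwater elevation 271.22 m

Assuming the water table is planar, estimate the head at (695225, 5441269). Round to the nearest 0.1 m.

∂h/∂x = (271.62 − 271.38) / (694785 − 695000) = -0.001116
∂h/∂y = (271.22 − 271.38) / (5441149 − 5441049) = -0.001600
h(695225, 5441269) = 271.38 + (-0.001116)·(225) + (-0.001600)·(220) = 271.38 -0.251 -0.352 = 270.777 m.

270.8 m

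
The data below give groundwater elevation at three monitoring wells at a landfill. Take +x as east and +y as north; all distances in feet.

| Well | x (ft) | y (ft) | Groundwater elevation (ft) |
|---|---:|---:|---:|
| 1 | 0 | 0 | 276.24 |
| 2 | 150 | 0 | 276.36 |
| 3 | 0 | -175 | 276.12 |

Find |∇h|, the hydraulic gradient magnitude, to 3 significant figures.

∂h/∂x = (276.36 − 276.24) / (150 − 0) = +0.0008000
∂h/∂y = (276.12 − 276.24) / (-175 − 0) = +0.0006857
|∇h| = √(0.0008000² + 0.0006857²) = 0.001054

0.00105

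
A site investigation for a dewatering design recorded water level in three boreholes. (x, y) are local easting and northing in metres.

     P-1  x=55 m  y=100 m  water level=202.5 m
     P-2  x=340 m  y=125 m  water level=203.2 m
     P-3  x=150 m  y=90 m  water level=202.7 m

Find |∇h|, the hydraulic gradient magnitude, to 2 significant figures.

0.0029

With h = a·x + b·y + c and P-1 as origin, the differences give:
  285·a + 25·b = +0.7
  95·a + (-10)·b = +0.2
Eliminate b (×(-10) and ×25, subtract): -5225·a = -12.00 → a = ∂h/∂x = +0.002297
Back-substitute: b = ∂h/∂y = +0.001818.
|∇h| = √(0.002297² + 0.001818²) = 0.002929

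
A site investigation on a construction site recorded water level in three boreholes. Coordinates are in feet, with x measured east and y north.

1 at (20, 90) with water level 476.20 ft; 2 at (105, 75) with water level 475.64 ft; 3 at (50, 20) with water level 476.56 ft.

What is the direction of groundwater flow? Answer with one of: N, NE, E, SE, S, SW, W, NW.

Differences from 1: to 2 (Δx, Δy, Δh) = (85, -15, -0.56); to 3 = (30, -70, +0.36).
Determinant of the coordinate differences = 85·(-70) − 30·(-15) = -5500.
∂h/∂x = [(-0.56)·(-70) − (+0.36)·(-15)] / -5500 = -0.008109
∂h/∂y = [85·(+0.36) − 30·(-0.56)] / -5500 = -0.008618
Flow = −∇h = (+0.008109 east, +0.008618 north), which points northeast.

NE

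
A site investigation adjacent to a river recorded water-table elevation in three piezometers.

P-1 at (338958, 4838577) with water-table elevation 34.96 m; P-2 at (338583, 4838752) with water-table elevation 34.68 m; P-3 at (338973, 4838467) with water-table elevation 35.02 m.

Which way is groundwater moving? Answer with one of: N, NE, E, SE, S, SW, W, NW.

NW

Differences from P-1: to P-2 (Δx, Δy, Δh) = (-375, 175, -0.28); to P-3 = (15, -110, +0.06).
Determinant of the coordinate differences = (-375)·(-110) − 15·175 = 38625.
∂h/∂x = [(-0.28)·(-110) − (+0.06)·175] / 38625 = +0.0005256
∂h/∂y = [(-375)·(+0.06) − 15·(-0.28)] / 38625 = -0.0004738
Flow = −∇h = (-0.0005256 east, +0.0004738 north), which points northwest.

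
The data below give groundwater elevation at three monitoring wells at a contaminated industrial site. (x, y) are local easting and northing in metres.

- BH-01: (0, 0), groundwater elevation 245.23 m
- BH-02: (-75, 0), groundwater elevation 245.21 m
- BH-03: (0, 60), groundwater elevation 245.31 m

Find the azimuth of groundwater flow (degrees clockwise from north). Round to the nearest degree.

∂h/∂x = (245.21 − 245.23) / (-75 − 0) = +0.0002667
∂h/∂y = (245.31 − 245.23) / (60 − 0) = +0.001333
Flow direction (−∇h) has components (-0.0002667 E, -0.001333 N).
Azimuth = atan2(E, N) = atan2(-0.0002667, -0.001333) = 191.3° ≈ 191°.

191°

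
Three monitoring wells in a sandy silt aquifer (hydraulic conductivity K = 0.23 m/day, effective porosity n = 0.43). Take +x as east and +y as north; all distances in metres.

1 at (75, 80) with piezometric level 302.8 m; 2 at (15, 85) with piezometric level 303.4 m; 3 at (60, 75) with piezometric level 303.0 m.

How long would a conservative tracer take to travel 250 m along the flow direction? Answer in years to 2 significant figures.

96 years

Taking 1 as reference: 2−1 = (-60, 5, +0.6); 3−1 = (-15, -5, +0.2).
Determinant of the coordinate differences = (-60)·(-5) − (-15)·5 = 375.
∂h/∂x = [(+0.6)·(-5) − (+0.2)·5] / 375 = -0.01067
∂h/∂y = [(-60)·(+0.2) − (-15)·(+0.6)] / 375 = -0.008000
|∇h| = √(-0.01067² + -0.008000²) = 0.01334
Seepage velocity v = K·i/n = 0.23 × 0.01334 / 0.43 = 0.007135 m/day.
t = 250 / 0.007135 = 3.504e+04 days = 95.9 years.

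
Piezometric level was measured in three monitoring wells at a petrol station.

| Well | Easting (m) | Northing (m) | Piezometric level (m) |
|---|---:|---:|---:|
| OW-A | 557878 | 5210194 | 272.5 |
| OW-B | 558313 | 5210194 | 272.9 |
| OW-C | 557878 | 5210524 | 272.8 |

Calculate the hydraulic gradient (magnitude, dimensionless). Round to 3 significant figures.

0.00129

∂h/∂x = (272.9 − 272.5) / (558313 − 557878) = +0.0009195
∂h/∂y = (272.8 − 272.5) / (5210524 − 5210194) = +0.0009091
|∇h| = √(0.0009195² + 0.0009091²) = 0.001293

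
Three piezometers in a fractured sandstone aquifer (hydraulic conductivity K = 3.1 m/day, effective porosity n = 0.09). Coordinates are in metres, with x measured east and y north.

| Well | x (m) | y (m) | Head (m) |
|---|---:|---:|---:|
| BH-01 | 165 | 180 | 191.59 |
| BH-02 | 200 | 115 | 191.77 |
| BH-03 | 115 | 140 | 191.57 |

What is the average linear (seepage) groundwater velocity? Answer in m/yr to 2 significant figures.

32 m/yr

Taking BH-01 as reference: BH-02−BH-01 = (35, -65, +0.18); BH-03−BH-01 = (-50, -40, -0.02).
Solve a·Δx + b·Δy = Δh: det = 35·(-40) − (-50)·(-65) = -4650.
∂h/∂x = [(+0.18)·(-40) − (-0.02)·(-65)] / -4650 = +0.001828
∂h/∂y = [35·(-0.02) − (-50)·(+0.18)] / -4650 = -0.001785
|∇h| = √(0.001828² + -0.001785²) = 0.002555
Seepage velocity v = K·i/n = 3.1 × 0.002555 / 0.09 = 0.08801 m/day = 32.15 m/yr.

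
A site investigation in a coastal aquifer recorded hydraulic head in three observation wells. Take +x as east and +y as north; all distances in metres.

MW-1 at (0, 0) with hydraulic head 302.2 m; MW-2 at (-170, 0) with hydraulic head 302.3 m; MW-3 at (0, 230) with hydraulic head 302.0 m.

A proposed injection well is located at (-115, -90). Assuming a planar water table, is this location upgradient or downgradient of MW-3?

∂h/∂x = (302.3 − 302.2) / (-170 − 0) = -0.0005882
∂h/∂y = (302.0 − 302.2) / (230 − 0) = -0.0008696
Head at (-115, -90) = 302.2 + (-0.0005882)·(-115) + (-0.0008696)·(-90) = 302.35 m.
That is higher than the 302.0 m at MW-3, so the point is upgradient.

upgradient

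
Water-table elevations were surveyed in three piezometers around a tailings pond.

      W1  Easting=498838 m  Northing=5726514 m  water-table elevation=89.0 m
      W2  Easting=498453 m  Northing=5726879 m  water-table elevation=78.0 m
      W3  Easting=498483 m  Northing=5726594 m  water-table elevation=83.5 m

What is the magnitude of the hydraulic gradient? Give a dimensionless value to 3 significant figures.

0.0214

With h = a·x + b·y + c and W1 as origin, the differences give:
  (-385)·a + 365·b = -11.0
  (-355)·a + 80·b = -5.5
Eliminate b (×80 and ×365, subtract): 98775·a = 1127.50 → a = ∂h/∂x = +0.01141
Back-substitute: b = ∂h/∂y = -0.01810.
|∇h| = √(0.01141² + -0.01810²) = 0.0214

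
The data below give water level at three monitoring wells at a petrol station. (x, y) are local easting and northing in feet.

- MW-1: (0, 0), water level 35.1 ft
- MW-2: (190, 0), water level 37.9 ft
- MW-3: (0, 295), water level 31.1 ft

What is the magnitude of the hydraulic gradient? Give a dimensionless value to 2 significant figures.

0.020

∂h/∂x = (37.9 − 35.1) / (190 − 0) = +0.01474
∂h/∂y = (31.1 − 35.1) / (295 − 0) = -0.01356
|∇h| = √(0.01474² + -0.01356²) = 0.02003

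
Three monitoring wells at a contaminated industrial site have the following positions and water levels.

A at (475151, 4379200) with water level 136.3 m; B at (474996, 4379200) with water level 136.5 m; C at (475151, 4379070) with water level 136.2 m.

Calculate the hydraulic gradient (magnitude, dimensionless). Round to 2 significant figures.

∂h/∂x = (136.5 − 136.3) / (474996 − 475151) = -0.001290
∂h/∂y = (136.2 − 136.3) / (4379070 − 4379200) = +0.0007692
|∇h| = √(-0.001290² + 0.0007692²) = 0.001502

0.0015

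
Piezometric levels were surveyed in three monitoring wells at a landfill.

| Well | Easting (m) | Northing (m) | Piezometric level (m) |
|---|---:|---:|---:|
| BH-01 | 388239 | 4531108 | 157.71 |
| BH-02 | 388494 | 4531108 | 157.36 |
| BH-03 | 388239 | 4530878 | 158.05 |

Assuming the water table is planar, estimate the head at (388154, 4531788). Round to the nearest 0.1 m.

156.8 m

∂h/∂x = (157.36 − 157.71) / (388494 − 388239) = -0.001373
∂h/∂y = (158.05 − 157.71) / (4530878 − 4531108) = -0.001478
h(388154, 4531788) = 157.71 + (-0.001373)·(-85) + (-0.001478)·(680) = 157.71 +0.117 -1.005 = 156.821 m.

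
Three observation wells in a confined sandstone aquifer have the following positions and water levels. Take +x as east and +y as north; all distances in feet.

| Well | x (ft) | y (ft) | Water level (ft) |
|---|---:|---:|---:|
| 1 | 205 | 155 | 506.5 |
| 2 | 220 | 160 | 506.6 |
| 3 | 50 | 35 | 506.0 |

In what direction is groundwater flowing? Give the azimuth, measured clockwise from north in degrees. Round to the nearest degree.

Taking 1 as reference: 2−1 = (15, 5, +0.1); 3−1 = (-155, -120, -0.5).
Solve a·Δx + b·Δy = Δh: det = 15·(-120) − (-155)·5 = -1025.
∂h/∂x = [(+0.1)·(-120) − (-0.5)·5] / -1025 = +0.009268
∂h/∂y = [15·(-0.5) − (-155)·(+0.1)] / -1025 = -0.007805
Flow direction (−∇h) has components (-0.009268 E, +0.007805 N).
Azimuth = atan2(E, N) = atan2(-0.009268, +0.007805) = 310.1° ≈ 310°.

310°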